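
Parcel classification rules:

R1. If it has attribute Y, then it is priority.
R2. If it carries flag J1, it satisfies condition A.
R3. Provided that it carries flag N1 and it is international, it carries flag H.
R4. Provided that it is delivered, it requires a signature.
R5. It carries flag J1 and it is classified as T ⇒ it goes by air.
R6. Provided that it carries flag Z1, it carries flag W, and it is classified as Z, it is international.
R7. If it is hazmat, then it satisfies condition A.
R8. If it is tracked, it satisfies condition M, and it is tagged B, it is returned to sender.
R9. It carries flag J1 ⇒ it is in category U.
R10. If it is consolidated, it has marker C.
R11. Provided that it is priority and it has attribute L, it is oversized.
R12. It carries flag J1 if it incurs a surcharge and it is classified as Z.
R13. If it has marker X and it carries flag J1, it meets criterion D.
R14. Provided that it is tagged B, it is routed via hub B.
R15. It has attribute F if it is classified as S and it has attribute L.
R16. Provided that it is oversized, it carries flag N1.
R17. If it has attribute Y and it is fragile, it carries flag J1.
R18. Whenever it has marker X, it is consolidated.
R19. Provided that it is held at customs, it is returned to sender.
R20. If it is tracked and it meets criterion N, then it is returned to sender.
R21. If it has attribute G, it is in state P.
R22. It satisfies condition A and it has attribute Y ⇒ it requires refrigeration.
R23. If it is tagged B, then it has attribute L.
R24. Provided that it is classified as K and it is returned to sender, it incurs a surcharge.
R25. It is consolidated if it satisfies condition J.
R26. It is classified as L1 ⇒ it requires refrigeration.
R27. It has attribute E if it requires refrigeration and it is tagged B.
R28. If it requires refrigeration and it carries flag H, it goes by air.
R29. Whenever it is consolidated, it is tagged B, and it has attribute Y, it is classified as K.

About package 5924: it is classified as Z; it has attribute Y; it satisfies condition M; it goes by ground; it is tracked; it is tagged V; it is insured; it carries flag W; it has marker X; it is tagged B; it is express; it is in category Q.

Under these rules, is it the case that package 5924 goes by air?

Forward chaining from the given facts derives: is priority, is returned to sender, is routed via hub B, is consolidated, has attribute L, is classified as K, has marker C, is oversized, carries flag N1, incurs a surcharge, carries flag J1, meets criterion D, satisfies condition A, is in category U, requires refrigeration, has attribute E.
Rules concluding "it goes by air": R5 needs "it is classified as T"; R28 needs "it carries flag H" — none of these are established.

No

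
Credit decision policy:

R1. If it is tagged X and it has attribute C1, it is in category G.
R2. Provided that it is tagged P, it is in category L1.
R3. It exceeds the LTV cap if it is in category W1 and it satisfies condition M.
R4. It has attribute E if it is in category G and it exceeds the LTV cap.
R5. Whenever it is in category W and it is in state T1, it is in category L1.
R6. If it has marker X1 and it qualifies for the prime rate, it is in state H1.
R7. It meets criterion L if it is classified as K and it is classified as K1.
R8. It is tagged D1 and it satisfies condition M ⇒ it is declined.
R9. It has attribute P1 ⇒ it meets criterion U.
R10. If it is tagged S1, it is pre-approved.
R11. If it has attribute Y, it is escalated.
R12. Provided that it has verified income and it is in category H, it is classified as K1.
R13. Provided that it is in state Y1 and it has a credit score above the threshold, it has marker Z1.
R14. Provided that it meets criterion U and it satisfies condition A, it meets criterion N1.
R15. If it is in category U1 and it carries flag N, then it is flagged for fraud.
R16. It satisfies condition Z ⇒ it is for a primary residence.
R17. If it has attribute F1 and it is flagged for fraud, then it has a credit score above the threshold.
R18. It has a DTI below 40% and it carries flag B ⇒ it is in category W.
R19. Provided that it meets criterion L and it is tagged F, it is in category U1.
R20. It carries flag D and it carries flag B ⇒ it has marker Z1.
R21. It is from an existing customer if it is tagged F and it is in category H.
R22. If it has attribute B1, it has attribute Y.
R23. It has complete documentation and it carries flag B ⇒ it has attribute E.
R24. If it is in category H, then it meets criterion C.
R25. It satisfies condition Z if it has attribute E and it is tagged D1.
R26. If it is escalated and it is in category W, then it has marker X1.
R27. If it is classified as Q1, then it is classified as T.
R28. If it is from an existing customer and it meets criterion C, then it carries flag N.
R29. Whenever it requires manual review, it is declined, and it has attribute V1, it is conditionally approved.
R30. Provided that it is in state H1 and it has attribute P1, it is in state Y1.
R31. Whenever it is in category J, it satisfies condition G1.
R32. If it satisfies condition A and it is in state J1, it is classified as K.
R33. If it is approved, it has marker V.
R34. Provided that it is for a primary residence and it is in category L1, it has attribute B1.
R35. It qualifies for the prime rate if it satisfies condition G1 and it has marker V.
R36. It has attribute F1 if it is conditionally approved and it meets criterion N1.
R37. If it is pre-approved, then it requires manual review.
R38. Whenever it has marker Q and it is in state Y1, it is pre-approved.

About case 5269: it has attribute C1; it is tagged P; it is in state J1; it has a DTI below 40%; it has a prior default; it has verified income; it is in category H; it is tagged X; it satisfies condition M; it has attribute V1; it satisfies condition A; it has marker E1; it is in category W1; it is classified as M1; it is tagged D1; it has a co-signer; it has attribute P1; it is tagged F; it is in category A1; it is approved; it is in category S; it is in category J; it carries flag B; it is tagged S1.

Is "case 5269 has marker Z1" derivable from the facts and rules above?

By R1 (it is tagged X, it has attribute C1): it is in category G.
By R2 (it is tagged P): it is in category L1.
By R3 (it is in category W1, it satisfies condition M): it exceeds the LTV cap.
By R4 (it is in category G, it exceeds the LTV cap): it has attribute E.
By R8 (it is tagged D1, it satisfies condition M): it is declined.
By R9 (it has attribute P1): it meets criterion U.
By R10 (it is tagged S1): it is pre-approved.
By R12 (it has verified income, it is in category H): it is classified as K1.
By R14 (it meets criterion U, it satisfies condition A): it meets criterion N1.
By R18 (it has a DTI below 40%, it carries flag B): it is in category W.
By R21 (it is tagged F, it is in category H): it is from an existing customer.
By R24 (it is in category H): it meets criterion C.
By R25 (it has attribute E, it is tagged D1): it satisfies condition Z.
By R28 (it is from an existing customer, it meets criterion C): it carries flag N.
By R31 (it is in category J): it satisfies condition G1.
By R32 (it satisfies condition A, it is in state J1): it is classified as K.
By R33 (it is approved): it has marker V.
By R35 (it satisfies condition G1, it has marker V): it qualifies for the prime rate.
By R37 (it is pre-approved): it requires manual review.
By R7 (it is classified as K, it is classified as K1): it meets criterion L.
By R16 (it satisfies condition Z): it is for a primary residence.
By R19 (it meets criterion L, it is tagged F): it is in category U1.
By R29 (it requires manual review, it is declined, it has attribute V1): it is conditionally approved.
By R34 (it is for a primary residence, it is in category L1): it has attribute B1.
By R36 (it is conditionally approved, it meets criterion N1): it has attribute F1.
By R15 (it is in category U1, it carries flag N): it is flagged for fraud.
By R17 (it has attribute F1, it is flagged for fraud): it has a credit score above the threshold.
By R22 (it has attribute B1): it has attribute Y.
By R11 (it has attribute Y): it is escalated.
By R26 (it is escalated, it is in category W): it has marker X1.
By R6 (it has marker X1, it qualifies for the prime rate): it is in state H1.
By R30 (it is in state H1, it has attribute P1): it is in state Y1.
By R13 (it is in state Y1, it has a credit score above the threshold): it has marker Z1.

Yes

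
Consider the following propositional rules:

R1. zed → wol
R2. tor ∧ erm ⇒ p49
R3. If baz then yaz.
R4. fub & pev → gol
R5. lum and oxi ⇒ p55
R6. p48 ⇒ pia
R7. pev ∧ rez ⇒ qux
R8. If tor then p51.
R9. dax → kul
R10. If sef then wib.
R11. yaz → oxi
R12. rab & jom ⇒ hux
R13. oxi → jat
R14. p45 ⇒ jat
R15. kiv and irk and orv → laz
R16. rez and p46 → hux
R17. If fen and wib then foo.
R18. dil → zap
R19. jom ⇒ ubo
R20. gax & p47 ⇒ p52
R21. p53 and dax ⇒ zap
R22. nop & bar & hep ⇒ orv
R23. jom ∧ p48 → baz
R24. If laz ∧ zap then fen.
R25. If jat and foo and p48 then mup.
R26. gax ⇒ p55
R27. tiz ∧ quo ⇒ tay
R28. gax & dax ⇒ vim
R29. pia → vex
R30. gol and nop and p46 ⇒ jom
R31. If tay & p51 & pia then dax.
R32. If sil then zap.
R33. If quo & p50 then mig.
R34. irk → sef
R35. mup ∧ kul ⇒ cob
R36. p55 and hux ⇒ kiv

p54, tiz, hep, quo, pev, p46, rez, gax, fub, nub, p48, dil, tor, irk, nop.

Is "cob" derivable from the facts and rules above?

No

Forward chaining from the given facts derives: gol, pia, qux, p51, hux, zap, p55, tay, vex, jom, dax, sef, kiv, kul, wib, ubo, baz, vim, yaz, oxi, jat.
The only rule concluding cob is R35, which needs mup; that is never established.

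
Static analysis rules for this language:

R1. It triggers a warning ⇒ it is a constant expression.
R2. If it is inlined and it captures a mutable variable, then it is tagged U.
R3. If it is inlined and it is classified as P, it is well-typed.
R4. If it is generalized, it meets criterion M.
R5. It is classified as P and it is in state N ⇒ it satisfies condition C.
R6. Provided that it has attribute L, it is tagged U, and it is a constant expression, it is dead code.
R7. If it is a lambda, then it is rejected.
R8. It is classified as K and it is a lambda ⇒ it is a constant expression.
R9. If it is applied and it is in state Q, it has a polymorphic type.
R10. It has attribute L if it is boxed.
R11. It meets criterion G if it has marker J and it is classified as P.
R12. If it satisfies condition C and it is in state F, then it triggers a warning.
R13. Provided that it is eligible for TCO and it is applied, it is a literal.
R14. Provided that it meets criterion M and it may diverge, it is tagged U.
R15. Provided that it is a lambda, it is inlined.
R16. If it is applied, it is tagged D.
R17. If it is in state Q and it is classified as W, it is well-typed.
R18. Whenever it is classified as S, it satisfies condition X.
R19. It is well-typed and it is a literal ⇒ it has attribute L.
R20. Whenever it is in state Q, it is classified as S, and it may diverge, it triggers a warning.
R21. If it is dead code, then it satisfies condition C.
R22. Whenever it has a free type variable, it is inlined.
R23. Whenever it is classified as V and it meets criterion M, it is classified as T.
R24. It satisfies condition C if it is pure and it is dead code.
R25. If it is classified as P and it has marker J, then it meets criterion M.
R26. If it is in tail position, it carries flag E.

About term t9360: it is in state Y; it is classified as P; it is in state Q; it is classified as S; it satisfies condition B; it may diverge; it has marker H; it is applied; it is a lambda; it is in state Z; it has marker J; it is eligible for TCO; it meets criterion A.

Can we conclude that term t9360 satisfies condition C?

By R13 (it is eligible for TCO, it is applied): it is a literal.
By R15 (it is a lambda): it is inlined.
By R20 (it is in state Q, it is classified as S, it may diverge): it triggers a warning.
By R25 (it is classified as P, it has marker J): it meets criterion M.
By R1 (it triggers a warning): it is a constant expression.
By R3 (it is inlined, it is classified as P): it is well-typed.
By R14 (it meets criterion M, it may diverge): it is tagged U.
By R19 (it is well-typed, it is a literal): it has attribute L.
By R6 (it has attribute L, it is tagged U, it is a constant expression): it is dead code.
By R21 (it is dead code): it satisfies condition C.

Yes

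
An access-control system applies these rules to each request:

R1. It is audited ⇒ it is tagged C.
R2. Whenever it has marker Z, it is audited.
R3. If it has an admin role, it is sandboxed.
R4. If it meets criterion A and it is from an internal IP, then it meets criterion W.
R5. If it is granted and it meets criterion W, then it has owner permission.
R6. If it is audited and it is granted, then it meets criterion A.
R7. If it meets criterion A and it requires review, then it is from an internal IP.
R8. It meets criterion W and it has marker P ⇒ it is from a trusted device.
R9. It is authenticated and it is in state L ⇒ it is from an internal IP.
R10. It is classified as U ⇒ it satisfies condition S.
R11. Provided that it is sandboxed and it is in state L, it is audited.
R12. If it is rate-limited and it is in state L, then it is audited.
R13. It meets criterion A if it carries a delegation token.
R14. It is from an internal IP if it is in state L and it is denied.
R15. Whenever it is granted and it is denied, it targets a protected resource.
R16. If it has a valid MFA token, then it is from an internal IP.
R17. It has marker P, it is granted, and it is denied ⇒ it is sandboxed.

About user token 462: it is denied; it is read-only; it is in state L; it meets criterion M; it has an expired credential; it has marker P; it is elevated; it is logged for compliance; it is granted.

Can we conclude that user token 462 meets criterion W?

By R14 (it is in state L, it is denied): it is from an internal IP.
By R17 (it has marker P, it is granted, it is denied): it is sandboxed.
By R11 (it is sandboxed, it is in state L): it is audited.
By R6 (it is audited, it is granted): it meets criterion A.
By R4 (it meets criterion A, it is from an internal IP): it meets criterion W.

Yes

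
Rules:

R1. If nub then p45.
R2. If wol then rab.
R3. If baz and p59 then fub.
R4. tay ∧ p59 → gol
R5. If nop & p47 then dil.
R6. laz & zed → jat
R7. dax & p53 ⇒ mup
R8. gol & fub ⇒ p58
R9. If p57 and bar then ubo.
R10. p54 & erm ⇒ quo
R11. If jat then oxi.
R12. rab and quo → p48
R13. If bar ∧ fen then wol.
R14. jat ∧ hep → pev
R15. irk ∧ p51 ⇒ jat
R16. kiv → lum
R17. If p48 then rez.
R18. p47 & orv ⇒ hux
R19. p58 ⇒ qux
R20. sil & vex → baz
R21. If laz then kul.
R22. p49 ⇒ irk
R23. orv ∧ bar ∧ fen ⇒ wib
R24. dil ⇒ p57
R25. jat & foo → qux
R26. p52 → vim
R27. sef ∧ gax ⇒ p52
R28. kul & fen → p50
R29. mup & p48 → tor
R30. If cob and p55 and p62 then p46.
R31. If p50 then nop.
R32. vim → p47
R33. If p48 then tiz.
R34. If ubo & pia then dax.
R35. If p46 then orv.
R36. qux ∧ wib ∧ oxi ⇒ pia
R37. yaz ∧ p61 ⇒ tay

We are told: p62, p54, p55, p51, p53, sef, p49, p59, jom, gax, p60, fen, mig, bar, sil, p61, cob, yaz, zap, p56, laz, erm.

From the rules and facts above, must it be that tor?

Forward chaining from the given facts derives: quo, wol, kul, irk, p52, p50, p46, nop, orv, tay, rab, gol, p48, jat, rez, wib, vim, p47, tiz, dil, oxi, hux, p57, ubo.
The only rule concluding tor is R29, which needs mup; that is never established.

No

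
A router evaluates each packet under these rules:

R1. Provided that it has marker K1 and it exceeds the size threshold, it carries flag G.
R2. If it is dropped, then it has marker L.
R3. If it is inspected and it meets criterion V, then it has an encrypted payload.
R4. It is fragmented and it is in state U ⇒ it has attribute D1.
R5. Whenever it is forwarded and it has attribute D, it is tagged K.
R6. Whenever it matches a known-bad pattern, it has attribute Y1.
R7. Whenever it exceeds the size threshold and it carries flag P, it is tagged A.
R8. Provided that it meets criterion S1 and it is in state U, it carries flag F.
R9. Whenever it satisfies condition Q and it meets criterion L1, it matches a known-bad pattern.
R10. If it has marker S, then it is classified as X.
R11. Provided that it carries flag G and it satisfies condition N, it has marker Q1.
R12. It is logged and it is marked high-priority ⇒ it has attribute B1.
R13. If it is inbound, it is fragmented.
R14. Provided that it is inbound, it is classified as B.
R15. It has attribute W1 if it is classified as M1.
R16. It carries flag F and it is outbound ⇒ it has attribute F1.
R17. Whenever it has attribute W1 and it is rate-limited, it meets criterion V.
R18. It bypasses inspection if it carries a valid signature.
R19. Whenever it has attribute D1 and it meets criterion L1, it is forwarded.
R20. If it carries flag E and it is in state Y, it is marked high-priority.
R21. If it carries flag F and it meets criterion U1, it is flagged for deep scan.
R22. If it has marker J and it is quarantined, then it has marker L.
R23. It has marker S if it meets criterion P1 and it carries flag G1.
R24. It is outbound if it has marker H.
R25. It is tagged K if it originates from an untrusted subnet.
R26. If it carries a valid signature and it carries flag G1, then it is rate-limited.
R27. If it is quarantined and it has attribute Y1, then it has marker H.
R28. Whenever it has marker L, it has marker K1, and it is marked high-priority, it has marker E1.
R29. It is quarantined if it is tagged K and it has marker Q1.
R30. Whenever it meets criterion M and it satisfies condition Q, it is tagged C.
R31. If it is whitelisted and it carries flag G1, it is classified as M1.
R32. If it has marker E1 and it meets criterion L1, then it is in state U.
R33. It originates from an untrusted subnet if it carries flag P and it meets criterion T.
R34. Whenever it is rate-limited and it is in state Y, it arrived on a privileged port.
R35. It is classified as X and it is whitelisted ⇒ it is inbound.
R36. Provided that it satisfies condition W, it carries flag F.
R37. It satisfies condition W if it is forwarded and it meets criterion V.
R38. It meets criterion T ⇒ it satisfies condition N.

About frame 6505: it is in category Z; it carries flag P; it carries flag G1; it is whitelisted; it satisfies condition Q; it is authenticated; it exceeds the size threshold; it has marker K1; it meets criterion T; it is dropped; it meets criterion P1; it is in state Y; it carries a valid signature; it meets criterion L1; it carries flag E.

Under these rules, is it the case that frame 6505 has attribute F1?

By R1 (it has marker K1, it exceeds the size threshold): it carries flag G.
By R2 (it is dropped): it has marker L.
By R9 (it satisfies condition Q, it meets criterion L1): it matches a known-bad pattern.
By R20 (it carries flag E, it is in state Y): it is marked high-priority.
By R23 (it meets criterion P1, it carries flag G1): it has marker S.
By R26 (it carries a valid signature, it carries flag G1): it is rate-limited.
By R28 (it has marker L, it has marker K1, it is marked high-priority): it has marker E1.
By R31 (it is whitelisted, it carries flag G1): it is classified as M1.
By R32 (it has marker E1, it meets criterion L1): it is in state U.
By R33 (it carries flag P, it meets criterion T): it originates from an untrusted subnet.
By R38 (it meets criterion T): it satisfies condition N.
By R6 (it matches a known-bad pattern): it has attribute Y1.
By R10 (it has marker S): it is classified as X.
By R11 (it carries flag G, it satisfies condition N): it has marker Q1.
By R15 (it is classified as M1): it has attribute W1.
By R17 (it has attribute W1, it is rate-limited): it meets criterion V.
By R25 (it originates from an untrusted subnet): it is tagged K.
By R29 (it is tagged K, it has marker Q1): it is quarantined.
By R35 (it is classified as X, it is whitelisted): it is inbound.
By R13 (it is inbound): it is fragmented.
By R27 (it is quarantined, it has attribute Y1): it has marker H.
By R4 (it is fragmented, it is in state U): it has attribute D1.
By R19 (it has attribute D1, it meets criterion L1): it is forwarded.
By R24 (it has marker H): it is outbound.
By R37 (it is forwarded, it meets criterion V): it satisfies condition W.
By R36 (it satisfies condition W): it carries flag F.
By R16 (it carries flag F, it is outbound): it has attribute F1.

Yes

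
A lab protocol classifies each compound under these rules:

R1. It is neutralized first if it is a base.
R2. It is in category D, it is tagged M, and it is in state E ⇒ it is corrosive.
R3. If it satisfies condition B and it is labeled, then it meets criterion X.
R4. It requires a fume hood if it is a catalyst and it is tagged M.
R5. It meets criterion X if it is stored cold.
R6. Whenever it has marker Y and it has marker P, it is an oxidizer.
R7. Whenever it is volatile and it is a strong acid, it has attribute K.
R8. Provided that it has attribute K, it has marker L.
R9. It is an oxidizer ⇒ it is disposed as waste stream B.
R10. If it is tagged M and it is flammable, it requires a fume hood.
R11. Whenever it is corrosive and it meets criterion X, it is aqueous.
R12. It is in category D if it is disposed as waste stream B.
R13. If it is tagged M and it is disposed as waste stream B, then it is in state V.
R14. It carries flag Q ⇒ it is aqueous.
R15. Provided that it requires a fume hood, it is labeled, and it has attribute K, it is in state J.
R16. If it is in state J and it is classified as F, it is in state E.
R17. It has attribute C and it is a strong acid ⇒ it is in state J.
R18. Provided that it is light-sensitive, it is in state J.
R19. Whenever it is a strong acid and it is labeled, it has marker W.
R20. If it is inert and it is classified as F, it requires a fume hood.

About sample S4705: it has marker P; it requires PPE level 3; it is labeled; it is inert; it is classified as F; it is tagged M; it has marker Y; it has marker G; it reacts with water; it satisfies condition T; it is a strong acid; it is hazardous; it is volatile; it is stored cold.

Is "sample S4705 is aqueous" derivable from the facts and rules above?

Yes

By R5 (it is stored cold): it meets criterion X.
By R6 (it has marker Y, it has marker P): it is an oxidizer.
By R7 (it is volatile, it is a strong acid): it has attribute K.
By R9 (it is an oxidizer): it is disposed as waste stream B.
By R12 (it is disposed as waste stream B): it is in category D.
By R20 (it is inert, it is classified as F): it requires a fume hood.
By R15 (it requires a fume hood, it is labeled, it has attribute K): it is in state J.
By R16 (it is in state J, it is classified as F): it is in state E.
By R2 (it is in category D, it is tagged M, it is in state E): it is corrosive.
By R11 (it is corrosive, it meets criterion X): it is aqueous.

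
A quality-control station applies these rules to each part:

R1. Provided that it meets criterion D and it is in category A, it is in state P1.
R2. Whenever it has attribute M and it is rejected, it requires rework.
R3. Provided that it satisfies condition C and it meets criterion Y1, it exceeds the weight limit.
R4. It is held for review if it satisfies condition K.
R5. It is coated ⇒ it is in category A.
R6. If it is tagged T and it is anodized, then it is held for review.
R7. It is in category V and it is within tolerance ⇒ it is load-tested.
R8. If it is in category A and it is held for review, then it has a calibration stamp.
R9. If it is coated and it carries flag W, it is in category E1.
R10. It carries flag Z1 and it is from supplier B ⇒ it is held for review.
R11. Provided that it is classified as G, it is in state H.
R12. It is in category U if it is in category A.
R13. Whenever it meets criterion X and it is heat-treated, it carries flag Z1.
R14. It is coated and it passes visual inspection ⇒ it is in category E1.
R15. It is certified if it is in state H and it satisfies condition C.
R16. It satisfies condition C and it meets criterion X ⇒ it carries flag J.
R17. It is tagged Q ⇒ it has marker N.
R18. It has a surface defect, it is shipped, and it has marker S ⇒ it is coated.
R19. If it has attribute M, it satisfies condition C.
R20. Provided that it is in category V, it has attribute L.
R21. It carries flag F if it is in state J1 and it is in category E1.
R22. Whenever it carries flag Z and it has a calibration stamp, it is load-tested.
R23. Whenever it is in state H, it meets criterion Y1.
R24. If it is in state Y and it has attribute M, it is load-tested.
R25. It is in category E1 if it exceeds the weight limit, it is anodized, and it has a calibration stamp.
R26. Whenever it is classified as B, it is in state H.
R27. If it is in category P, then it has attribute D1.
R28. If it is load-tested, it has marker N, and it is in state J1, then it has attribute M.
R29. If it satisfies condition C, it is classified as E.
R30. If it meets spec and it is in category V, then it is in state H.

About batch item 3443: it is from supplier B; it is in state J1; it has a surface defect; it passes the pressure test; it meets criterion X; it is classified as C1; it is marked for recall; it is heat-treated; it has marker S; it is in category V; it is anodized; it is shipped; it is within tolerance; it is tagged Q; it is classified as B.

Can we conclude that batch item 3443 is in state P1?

No

Forward chaining from the given facts derives: is load-tested, carries flag Z1, has marker N, is coated, has attribute L, is in state H, has attribute M, is in category A, is held for review, is in category U, satisfies condition C, meets criterion Y1, is classified as E, exceeds the weight limit, has a calibration stamp, is certified, carries flag J, is in category E1, carries flag F.
The only rule concluding "it is in state P1" is R1, which needs "it meets criterion D"; that is never established.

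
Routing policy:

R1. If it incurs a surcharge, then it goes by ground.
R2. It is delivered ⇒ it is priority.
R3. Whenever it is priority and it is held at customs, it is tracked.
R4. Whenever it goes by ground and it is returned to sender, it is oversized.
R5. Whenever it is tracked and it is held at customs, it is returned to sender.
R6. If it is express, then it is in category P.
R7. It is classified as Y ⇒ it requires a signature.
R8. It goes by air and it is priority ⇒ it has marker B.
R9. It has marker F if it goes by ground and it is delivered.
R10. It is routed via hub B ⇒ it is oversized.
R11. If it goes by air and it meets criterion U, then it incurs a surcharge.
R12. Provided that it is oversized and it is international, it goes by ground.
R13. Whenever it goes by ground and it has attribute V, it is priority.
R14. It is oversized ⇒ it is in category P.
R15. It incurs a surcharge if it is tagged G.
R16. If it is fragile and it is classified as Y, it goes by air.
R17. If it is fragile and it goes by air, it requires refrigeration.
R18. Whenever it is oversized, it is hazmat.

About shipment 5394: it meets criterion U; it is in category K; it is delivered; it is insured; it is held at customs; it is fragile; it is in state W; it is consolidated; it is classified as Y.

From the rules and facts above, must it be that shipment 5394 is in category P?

By R2 (it is delivered): it is priority.
By R3 (it is priority, it is held at customs): it is tracked.
By R5 (it is tracked, it is held at customs): it is returned to sender.
By R16 (it is fragile, it is classified as Y): it goes by air.
By R11 (it goes by air, it meets criterion U): it incurs a surcharge.
By R1 (it incurs a surcharge): it goes by ground.
By R4 (it goes by ground, it is returned to sender): it is oversized.
By R14 (it is oversized): it is in category P.

Yes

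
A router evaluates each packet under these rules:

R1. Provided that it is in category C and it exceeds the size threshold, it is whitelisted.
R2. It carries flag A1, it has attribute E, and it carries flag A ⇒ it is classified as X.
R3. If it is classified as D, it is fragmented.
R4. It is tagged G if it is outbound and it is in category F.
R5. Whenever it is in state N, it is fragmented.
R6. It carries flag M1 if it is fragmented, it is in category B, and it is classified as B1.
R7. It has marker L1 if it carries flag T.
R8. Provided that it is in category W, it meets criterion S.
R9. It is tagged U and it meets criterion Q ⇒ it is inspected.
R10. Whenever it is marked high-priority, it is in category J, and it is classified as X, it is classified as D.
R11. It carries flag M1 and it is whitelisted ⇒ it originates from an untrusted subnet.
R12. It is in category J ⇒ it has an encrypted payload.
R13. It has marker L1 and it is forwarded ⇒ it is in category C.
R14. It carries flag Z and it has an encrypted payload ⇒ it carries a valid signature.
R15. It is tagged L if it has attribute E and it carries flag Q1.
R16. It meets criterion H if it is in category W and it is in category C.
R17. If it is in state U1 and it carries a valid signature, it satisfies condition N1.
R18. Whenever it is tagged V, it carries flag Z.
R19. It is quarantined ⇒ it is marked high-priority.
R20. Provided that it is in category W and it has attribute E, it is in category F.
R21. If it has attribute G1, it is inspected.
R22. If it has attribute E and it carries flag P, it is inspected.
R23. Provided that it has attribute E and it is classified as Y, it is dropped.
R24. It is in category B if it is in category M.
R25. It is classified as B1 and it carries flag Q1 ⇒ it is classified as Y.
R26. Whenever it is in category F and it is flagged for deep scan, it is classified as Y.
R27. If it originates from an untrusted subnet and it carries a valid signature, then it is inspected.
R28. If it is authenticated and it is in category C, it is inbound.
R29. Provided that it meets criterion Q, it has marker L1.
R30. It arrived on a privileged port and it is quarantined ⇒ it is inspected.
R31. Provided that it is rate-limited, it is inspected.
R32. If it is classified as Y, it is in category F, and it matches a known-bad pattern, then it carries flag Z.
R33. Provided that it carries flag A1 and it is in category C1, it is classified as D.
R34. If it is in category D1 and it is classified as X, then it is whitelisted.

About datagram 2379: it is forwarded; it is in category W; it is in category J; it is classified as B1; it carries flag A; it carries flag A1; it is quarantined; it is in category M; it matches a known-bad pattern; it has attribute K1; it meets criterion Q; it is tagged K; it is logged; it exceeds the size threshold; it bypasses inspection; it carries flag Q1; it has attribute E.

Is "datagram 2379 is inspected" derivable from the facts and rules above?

By R2 (it carries flag A1, it has attribute E, it carries flag A): it is classified as X.
By R12 (it is in category J): it has an encrypted payload.
By R19 (it is quarantined): it is marked high-priority.
By R20 (it is in category W, it has attribute E): it is in category F.
By R24 (it is in category M): it is in category B.
By R25 (it is classified as B1, it carries flag Q1): it is classified as Y.
By R29 (it meets criterion Q): it has marker L1.
By R32 (it is classified as Y, it is in category F, it matches a known-bad pattern): it carries flag Z.
By R10 (it is marked high-priority, it is in category J, it is classified as X): it is classified as D.
By R13 (it has marker L1, it is forwarded): it is in category C.
By R14 (it carries flag Z, it has an encrypted payload): it carries a valid signature.
By R1 (it is in category C, it exceeds the size threshold): it is whitelisted.
By R3 (it is classified as D): it is fragmented.
By R6 (it is fragmented, it is in category B, it is classified as B1): it carries flag M1.
By R11 (it carries flag M1, it is whitelisted): it originates from an untrusted subnet.
By R27 (it originates from an untrusted subnet, it carries a valid signature): it is inspected.

Yes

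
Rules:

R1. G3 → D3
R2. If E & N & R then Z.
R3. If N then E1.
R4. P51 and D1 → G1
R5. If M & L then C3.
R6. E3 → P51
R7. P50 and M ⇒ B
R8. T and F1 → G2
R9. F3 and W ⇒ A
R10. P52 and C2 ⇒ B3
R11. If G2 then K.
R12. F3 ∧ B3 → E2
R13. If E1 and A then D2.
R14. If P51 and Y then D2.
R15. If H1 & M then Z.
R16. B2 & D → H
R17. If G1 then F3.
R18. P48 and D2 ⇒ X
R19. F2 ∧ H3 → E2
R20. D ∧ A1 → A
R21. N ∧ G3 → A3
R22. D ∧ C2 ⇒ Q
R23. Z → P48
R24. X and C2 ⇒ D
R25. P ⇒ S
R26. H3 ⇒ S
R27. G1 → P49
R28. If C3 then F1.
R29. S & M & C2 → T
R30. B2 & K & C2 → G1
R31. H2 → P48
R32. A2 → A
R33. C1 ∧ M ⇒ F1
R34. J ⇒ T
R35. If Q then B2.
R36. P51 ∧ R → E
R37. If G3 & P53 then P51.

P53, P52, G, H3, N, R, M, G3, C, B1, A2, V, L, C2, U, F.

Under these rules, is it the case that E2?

E1  (by R3: N)
C3  (by R5: M, L)
B3  (by R10: P52, C2)
S  (by R26: H3)
F1  (by R28: C3)
T  (by R29: S, M, C2)
A  (by R32: A2)
P51  (by R37: G3, P53)
G2  (by R8: T, F1)
K  (by R11: G2)
D2  (by R13: E1, A)
E  (by R36: P51, R)
Z  (by R2: E, N, R)
P48  (by R23: Z)
X  (by R18: P48, D2)
D  (by R24: X, C2)
Q  (by R22: D, C2)
B2  (by R35: Q)
G1  (by R30: B2, K, C2)
F3  (by R17: G1)
E2  (by R12: F3, B3)

Yes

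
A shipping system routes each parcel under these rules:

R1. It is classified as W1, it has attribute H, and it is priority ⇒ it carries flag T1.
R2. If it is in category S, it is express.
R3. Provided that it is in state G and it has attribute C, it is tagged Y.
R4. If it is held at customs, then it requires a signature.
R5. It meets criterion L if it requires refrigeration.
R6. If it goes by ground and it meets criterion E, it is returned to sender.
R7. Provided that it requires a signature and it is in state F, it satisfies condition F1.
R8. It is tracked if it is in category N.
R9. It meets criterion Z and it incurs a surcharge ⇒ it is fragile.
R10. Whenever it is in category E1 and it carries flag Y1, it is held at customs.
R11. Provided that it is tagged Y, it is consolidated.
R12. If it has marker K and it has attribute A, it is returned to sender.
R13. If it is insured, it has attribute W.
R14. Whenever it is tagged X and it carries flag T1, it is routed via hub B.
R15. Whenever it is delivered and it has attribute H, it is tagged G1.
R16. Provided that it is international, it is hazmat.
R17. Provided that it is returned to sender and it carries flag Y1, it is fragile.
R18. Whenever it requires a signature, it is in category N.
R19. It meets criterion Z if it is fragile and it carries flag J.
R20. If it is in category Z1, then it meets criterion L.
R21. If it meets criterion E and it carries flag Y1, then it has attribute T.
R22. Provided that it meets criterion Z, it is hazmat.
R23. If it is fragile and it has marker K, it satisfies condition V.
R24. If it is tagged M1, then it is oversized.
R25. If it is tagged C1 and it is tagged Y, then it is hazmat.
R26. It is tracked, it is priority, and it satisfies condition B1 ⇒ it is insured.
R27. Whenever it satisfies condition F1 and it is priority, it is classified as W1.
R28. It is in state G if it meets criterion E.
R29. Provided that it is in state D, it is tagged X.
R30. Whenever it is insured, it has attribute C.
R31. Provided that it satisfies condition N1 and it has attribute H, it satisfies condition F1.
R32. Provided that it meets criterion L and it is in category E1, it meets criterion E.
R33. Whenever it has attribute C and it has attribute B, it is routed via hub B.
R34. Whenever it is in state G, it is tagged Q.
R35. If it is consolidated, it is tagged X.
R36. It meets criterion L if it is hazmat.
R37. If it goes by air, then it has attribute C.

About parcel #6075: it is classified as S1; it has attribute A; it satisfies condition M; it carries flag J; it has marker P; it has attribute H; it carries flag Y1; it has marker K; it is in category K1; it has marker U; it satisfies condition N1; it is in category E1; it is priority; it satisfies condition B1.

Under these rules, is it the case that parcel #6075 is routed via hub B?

By R10 (it is in category E1, it carries flag Y1): it is held at customs.
By R12 (it has marker K, it has attribute A): it is returned to sender.
By R17 (it is returned to sender, it carries flag Y1): it is fragile.
By R19 (it is fragile, it carries flag J): it meets criterion Z.
By R22 (it meets criterion Z): it is hazmat.
By R31 (it satisfies condition N1, it has attribute H): it satisfies condition F1.
By R36 (it is hazmat): it meets criterion L.
By R4 (it is held at customs): it requires a signature.
By R18 (it requires a signature): it is in category N.
By R27 (it satisfies condition F1, it is priority): it is classified as W1.
By R32 (it meets criterion L, it is in category E1): it meets criterion E.
By R1 (it is classified as W1, it has attribute H, it is priority): it carries flag T1.
By R8 (it is in category N): it is tracked.
By R26 (it is tracked, it is priority, it satisfies condition B1): it is insured.
By R28 (it meets criterion E): it is in state G.
By R30 (it is insured): it has attribute C.
By R3 (it is in state G, it has attribute C): it is tagged Y.
By R11 (it is tagged Y): it is consolidated.
By R35 (it is consolidated): it is tagged X.
By R14 (it is tagged X, it carries flag T1): it is routed via hub B.

Yes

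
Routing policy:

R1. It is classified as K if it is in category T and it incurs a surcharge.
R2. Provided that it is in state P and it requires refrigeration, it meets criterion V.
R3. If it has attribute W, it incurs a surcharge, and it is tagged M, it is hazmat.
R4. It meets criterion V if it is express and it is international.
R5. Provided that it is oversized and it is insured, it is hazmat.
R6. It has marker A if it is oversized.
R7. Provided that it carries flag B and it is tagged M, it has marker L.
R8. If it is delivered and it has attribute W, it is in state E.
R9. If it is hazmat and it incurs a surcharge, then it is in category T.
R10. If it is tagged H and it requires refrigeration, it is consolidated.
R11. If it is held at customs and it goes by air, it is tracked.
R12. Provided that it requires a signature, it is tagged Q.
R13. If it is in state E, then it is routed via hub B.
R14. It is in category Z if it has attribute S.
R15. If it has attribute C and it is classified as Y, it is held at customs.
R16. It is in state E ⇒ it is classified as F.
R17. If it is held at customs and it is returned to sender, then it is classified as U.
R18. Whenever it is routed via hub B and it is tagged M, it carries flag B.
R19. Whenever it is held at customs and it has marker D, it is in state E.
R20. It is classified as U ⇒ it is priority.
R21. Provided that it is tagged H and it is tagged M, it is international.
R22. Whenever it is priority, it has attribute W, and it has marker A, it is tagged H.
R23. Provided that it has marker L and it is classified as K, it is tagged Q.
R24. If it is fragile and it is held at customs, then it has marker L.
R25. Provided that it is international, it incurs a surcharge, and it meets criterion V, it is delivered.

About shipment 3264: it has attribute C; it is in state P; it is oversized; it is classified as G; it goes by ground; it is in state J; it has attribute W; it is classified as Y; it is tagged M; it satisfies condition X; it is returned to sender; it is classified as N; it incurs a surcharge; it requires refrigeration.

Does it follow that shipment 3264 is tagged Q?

By R2 (it is in state P, it requires refrigeration): it meets criterion V.
By R3 (it has attribute W, it incurs a surcharge, it is tagged M): it is hazmat.
By R6 (it is oversized): it has marker A.
By R9 (it is hazmat, it incurs a surcharge): it is in category T.
By R15 (it has attribute C, it is classified as Y): it is held at customs.
By R17 (it is held at customs, it is returned to sender): it is classified as U.
By R20 (it is classified as U): it is priority.
By R22 (it is priority, it has attribute W, it has marker A): it is tagged H.
By R1 (it is in category T, it incurs a surcharge): it is classified as K.
By R21 (it is tagged H, it is tagged M): it is international.
By R25 (it is international, it incurs a surcharge, it meets criterion V): it is delivered.
By R8 (it is delivered, it has attribute W): it is in state E.
By R13 (it is in state E): it is routed via hub B.
By R18 (it is routed via hub B, it is tagged M): it carries flag B.
By R7 (it carries flag B, it is tagged M): it has marker L.
By R23 (it has marker L, it is classified as K): it is tagged Q.

Yes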